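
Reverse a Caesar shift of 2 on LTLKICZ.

L(11): 11−2=9 → J
T(19): 19−2=17 → R
L(11): 11−2=9 → J
K(10): 10−2=8 → I
I(8): 8−2=6 → G
C(2): 2−2=0 → A
Z(25): 25−2=23 → X

JRJIGAX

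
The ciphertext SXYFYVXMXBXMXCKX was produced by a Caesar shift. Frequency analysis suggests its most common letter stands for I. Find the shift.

15

The most frequent ciphertext letter is X (appears 6 times).
X is position 23; I is position 8.
Shift = 15.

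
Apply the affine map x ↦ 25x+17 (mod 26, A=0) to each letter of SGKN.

S(18): 25·18+17=467≡25 → Z
G(6): 25·6+17=167≡11 → L
K(10): 25·10+17=267≡7 → H
N(13): 25·13+17=342≡4 → E

ZLHE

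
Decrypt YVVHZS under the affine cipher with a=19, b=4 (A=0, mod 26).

The inverse of 19 mod 26 is 11, since 19·11=209≡1. Apply D(y)=11·(y−4) mod 26:
Y(24): 11·(24−4)=220≡12 → M
V(21): 11·(21−4)=187≡5 → F
V(21): 11·(21−4)=187≡5 → F
H(7): 11·(7−4)=33≡7 → H
Z(25): 11·(25−4)=231≡23 → X
S(18): 11·(18−4)=154≡24 → Y

MFFHXY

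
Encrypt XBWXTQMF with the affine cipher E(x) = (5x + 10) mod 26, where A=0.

VPQVBMSJ

X(23): 5·23+10=125≡21 → V
B(1): 5·1+10=15 → P
W(22): 5·22+10=120≡16 → Q
X(23): 5·23+10=125≡21 → V
T(19): 5·19+10=105≡1 → B
Q(16): 5·16+10=90≡12 → M
M(12): 5·12+10=70≡18 → S
F(5): 5·5+10=35≡9 → J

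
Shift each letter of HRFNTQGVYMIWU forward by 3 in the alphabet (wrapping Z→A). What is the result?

H(7): 7+3=10 → K
R(17): 17+3=20 → U
F(5): 5+3=8 → I
N(13): 13+3=16 → Q
T(19): 19+3=22 → W
Q(16): 16+3=19 → T
G(6): 6+3=9 → J
V(21): 21+3=24 → Y
Y(24): 24+3=27≡1 → B
M(12): 12+3=15 → P
I(8): 8+3=11 → L
W(22): 22+3=25 → Z
U(20): 20+3=23 → X

KUIQWTJYBPLZX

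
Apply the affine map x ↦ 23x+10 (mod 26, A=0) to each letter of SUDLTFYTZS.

S(18): 23·18+10=424≡8 → I
U(20): 23·20+10=470≡2 → C
D(3): 23·3+10=79≡1 → B
L(11): 23·11+10=263≡3 → D
T(19): 23·19+10=447≡5 → F
F(5): 23·5+10=125≡21 → V
Y(24): 23·24+10=562≡16 → Q
T(19): 23·19+10=447≡5 → F
Z(25): 23·25+10=585≡13 → N
S(18): 23·18+10=424≡8 → I

ICBDFVQFNI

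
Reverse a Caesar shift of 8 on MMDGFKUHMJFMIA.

M(12): 12−8=4 → E
M(12): 12−8=4 → E
D(3): 3−8=-5≡21 → V
G(6): 6−8=-2≡24 → Y
F(5): 5−8=-3≡23 → X
K(10): 10−8=2 → C
U(20): 20−8=12 → M
H(7): 7−8=-1≡25 → Z
M(12): 12−8=4 → E
J(9): 9−8=1 → B
F(5): 5−8=-3≡23 → X
M(12): 12−8=4 → E
I(8): 8−8=0 → A
A(0): 0−8=-8≡18 → S

EEVYXCMZEBXEAS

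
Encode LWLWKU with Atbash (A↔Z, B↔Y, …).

ODODPF

L(11) → O(14)
W(22) → D(3)
L(11) → O(14)
W(22) → D(3)
K(10) → P(15)
U(20) → F(5)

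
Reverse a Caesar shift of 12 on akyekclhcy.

a(0): 0−12=-12≡14 → o
k(10): 10−12=-2≡24 → y
y(24): 24−12=12 → m
e(4): 4−12=-8≡18 → s
k(10): 10−12=-2≡24 → y
c(2): 2−12=-10≡16 → q
l(11): 11−12=-1≡25 → z
h(7): 7−12=-5≡21 → v
c(2): 2−12=-10≡16 → q
y(24): 24−12=12 → m

oymsyqzvqm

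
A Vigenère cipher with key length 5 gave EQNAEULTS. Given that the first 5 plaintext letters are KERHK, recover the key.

UMWTU

Subtract each crib letter from the matching ciphertext letter (mod 26):
E(4)−K(10)=-6≡20 → U
Q(16)−E(4)=12 → M
N(13)−R(17)=-4≡22 → W
A(0)−H(7)=-7≡19 → T
E(4)−K(10)=-6≡20 → U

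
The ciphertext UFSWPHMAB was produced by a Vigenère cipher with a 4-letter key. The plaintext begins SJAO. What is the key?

CWSI

Subtract each crib letter from the matching ciphertext letter (mod 26):
U(20)−S(18)=2 → C
F(5)−J(9)=-4≡22 → W
S(18)−A(0)=18 → S
W(22)−O(14)=8 → I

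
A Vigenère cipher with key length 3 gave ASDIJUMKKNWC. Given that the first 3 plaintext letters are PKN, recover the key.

LIQ

Subtract each crib letter from the matching ciphertext letter (mod 26):
A(0)−P(15)=-15≡11 → L
S(18)−K(10)=8 → I
D(3)−N(13)=-10≡16 → Q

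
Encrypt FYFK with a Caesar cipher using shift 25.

EXEJ

F(5): 5+25=30≡4 → E
Y(24): 24+25=49≡23 → X
F(5): 5+25=30≡4 → E
K(10): 10+25=35≡9 → J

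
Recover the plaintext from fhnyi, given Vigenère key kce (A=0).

vfjog

Repeat the key across the ciphertext: kcekc
f(5)−k(10): -5≡21 → v
h(7)−c(2): 5 → f
n(13)−e(4): 9 → j
y(24)−k(10): 14 → o
i(8)−c(2): 6 → g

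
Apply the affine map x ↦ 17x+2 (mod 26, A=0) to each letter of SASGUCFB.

S(18): 17·18+2=308≡22 → W
A(0): 17·0+2=2 → C
S(18): 17·18+2=308≡22 → W
G(6): 17·6+2=104≡0 → A
U(20): 17·20+2=342≡4 → E
C(2): 17·2+2=36≡10 → K
F(5): 17·5+2=87≡9 → J
B(1): 17·1+2=19 → T

WCWAEKJT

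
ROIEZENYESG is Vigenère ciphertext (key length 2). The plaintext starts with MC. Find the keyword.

FM

Subtract each crib letter from the matching ciphertext letter (mod 26):
R(17)−M(12)=5 → F
O(14)−C(2)=12 → M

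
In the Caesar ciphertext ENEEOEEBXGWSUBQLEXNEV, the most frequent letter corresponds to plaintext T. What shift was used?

The most frequent ciphertext letter is E (appears 7 times).
E is position 4; T is position 19.
Shift = -15≡11.

11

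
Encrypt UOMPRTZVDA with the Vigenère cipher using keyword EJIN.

Repeat the key across the message: EJINEJINEJ
U(20)+E(4): 24 → Y
O(14)+J(9): 23 → X
M(12)+I(8): 20 → U
P(15)+N(13): 28≡2 → C
R(17)+E(4): 21 → V
T(19)+J(9): 28≡2 → C
Z(25)+I(8): 33≡7 → H
V(21)+N(13): 34≡8 → I
D(3)+E(4): 7 → H
A(0)+J(9): 9 → J

YXUCVCHIHJ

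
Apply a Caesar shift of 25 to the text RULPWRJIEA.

QTKOVQIHDZ

R(17): 17+25=42≡16 → Q
U(20): 20+25=45≡19 → T
L(11): 11+25=36≡10 → K
P(15): 15+25=40≡14 → O
W(22): 22+25=47≡21 → V
R(17): 17+25=42≡16 → Q
J(9): 9+25=34≡8 → I
I(8): 8+25=33≡7 → H
E(4): 4+25=29≡3 → D
A(0): 0+25=25 → Z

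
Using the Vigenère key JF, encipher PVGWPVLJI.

Repeat the key across the message: JFJFJFJFJ
P(15)+J(9): 24 → Y
V(21)+F(5): 26≡0 → A
G(6)+J(9): 15 → P
W(22)+F(5): 27≡1 → B
P(15)+J(9): 24 → Y
V(21)+F(5): 26≡0 → A
L(11)+J(9): 20 → U
J(9)+F(5): 14 → O
I(8)+J(9): 17 → R

YAPBYAUOR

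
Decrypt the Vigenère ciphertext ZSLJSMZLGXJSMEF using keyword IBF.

RRGBRHRKBPINEDA

Repeat the key across the ciphertext: IBFIBFIBFIBFIBF
Z(25)−I(8): 17 → R
S(18)−B(1): 17 → R
L(11)−F(5): 6 → G
J(9)−I(8): 1 → B
S(18)−B(1): 17 → R
M(12)−F(5): 7 → H
Z(25)−I(8): 17 → R
L(11)−B(1): 10 → K
G(6)−F(5): 1 → B
X(23)−I(8): 15 → P
J(9)−B(1): 8 → I
S(18)−F(5): 13 → N
M(12)−I(8): 4 → E
E(4)−B(1): 3 → D
F(5)−F(5): 0 → A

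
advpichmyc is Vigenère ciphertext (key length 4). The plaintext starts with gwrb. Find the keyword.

Subtract each crib letter from the matching ciphertext letter (mod 26):
a(0)−g(6)=-6≡20 → u
d(3)−w(22)=-19≡7 → h
v(21)−r(17)=4 → e
p(15)−b(1)=14 → o

uheo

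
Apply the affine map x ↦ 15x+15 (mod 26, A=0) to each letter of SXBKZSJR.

ZWEJAZUK

S(18): 15·18+15=285≡25 → Z
X(23): 15·23+15=360≡22 → W
B(1): 15·1+15=30≡4 → E
K(10): 15·10+15=165≡9 → J
Z(25): 15·25+15=390≡0 → A
S(18): 15·18+15=285≡25 → Z
J(9): 15·9+15=150≡20 → U
R(17): 15·17+15=270≡10 → K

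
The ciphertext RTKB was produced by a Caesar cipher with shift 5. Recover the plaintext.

MOFW

R(17): 17−5=12 → M
T(19): 19−5=14 → O
K(10): 10−5=5 → F
B(1): 1−5=-4≡22 → W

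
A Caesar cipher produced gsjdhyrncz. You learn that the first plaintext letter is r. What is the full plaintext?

rduosjcynk

From the crib: g(6)−r(17)=-11≡15, so the shift is 15.
Subtract 15 from each ciphertext letter:
g(6): 6−15=-9≡17 → r
s(18): 18−15=3 → d
j(9): 9−15=-6≡20 → u
d(3): 3−15=-12≡14 → o
h(7): 7−15=-8≡18 → s
y(24): 24−15=9 → j
r(17): 17−15=2 → c
n(13): 13−15=-2≡24 → y
c(2): 2−15=-13≡13 → n
z(25): 25−15=10 → k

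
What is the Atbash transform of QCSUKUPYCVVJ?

Q(16) → J(9)
C(2) → X(23)
S(18) → H(7)
U(20) → F(5)
K(10) → P(15)
U(20) → F(5)
P(15) → K(10)
Y(24) → B(1)
C(2) → X(23)
V(21) → E(4)
V(21) → E(4)
J(9) → Q(16)

JXHFPFKBXEEQ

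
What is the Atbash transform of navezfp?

n(13) → m(12)
a(0) → z(25)
v(21) → e(4)
e(4) → v(21)
z(25) → a(0)
f(5) → u(20)
p(15) → k(10)

mzevauk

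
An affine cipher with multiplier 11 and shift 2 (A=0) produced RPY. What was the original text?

The inverse of 11 mod 26 is 19, since 11·19=209≡1. Apply D(y)=19·(y−2) mod 26:
R(17): 19·(17−2)=285≡25 → Z
P(15): 19·(15−2)=247≡13 → N
Y(24): 19·(24−2)=418≡2 → C

ZNC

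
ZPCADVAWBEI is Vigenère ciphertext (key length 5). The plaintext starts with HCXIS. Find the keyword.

Subtract each crib letter from the matching ciphertext letter (mod 26):
Z(25)−H(7)=18 → S
P(15)−C(2)=13 → N
C(2)−X(23)=-21≡5 → F
A(0)−I(8)=-8≡18 → S
D(3)−S(18)=-15≡11 → L

SNFSL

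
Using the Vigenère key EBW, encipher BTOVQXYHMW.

FUKZRTCIIA

Repeat the key across the message: EBWEBWEBWE
B(1)+E(4): 5 → F
T(19)+B(1): 20 → U
O(14)+W(22): 36≡10 → K
V(21)+E(4): 25 → Z
Q(16)+B(1): 17 → R
X(23)+W(22): 45≡19 → T
Y(24)+E(4): 28≡2 → C
H(7)+B(1): 8 → I
M(12)+W(22): 34≡8 → I
W(22)+E(4): 26≡0 → A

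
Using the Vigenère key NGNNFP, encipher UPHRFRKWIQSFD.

Repeat the key across the message: NGNNFPNGNNFPN
U(20)+N(13): 33≡7 → H
P(15)+G(6): 21 → V
H(7)+N(13): 20 → U
R(17)+N(13): 30≡4 → E
F(5)+F(5): 10 → K
R(17)+P(15): 32≡6 → G
K(10)+N(13): 23 → X
W(22)+G(6): 28≡2 → C
I(8)+N(13): 21 → V
Q(16)+N(13): 29≡3 → D
S(18)+F(5): 23 → X
F(5)+P(15): 20 → U
D(3)+N(13): 16 → Q

HVUEKGXCVDXUQ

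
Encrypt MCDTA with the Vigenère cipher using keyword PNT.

BPWIN

Repeat the key across the message: PNTPN
M(12)+P(15): 27≡1 → B
C(2)+N(13): 15 → P
D(3)+T(19): 22 → W
T(19)+P(15): 34≡8 → I
A(0)+N(13): 13 → N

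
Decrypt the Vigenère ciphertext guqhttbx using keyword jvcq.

xzorkyzh

Repeat the key across the ciphertext: jvcqjvcq
g(6)−j(9): -3≡23 → x
u(20)−v(21): -1≡25 → z
q(16)−c(2): 14 → o
h(7)−q(16): -9≡17 → r
t(19)−j(9): 10 → k
t(19)−v(21): -2≡24 → y
b(1)−c(2): -1≡25 → z
x(23)−q(16): 7 → h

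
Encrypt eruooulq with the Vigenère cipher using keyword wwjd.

Repeat the key across the message: wwjdwwjd
e(4)+w(22): 26≡0 → a
r(17)+w(22): 39≡13 → n
u(20)+j(9): 29≡3 → d
o(14)+d(3): 17 → r
o(14)+w(22): 36≡10 → k
u(20)+w(22): 42≡16 → q
l(11)+j(9): 20 → u
q(16)+d(3): 19 → t

andrkqut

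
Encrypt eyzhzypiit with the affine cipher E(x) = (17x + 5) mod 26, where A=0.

e(4): 17·4+5=73≡21 → v
y(24): 17·24+5=413≡23 → x
z(25): 17·25+5=430≡14 → o
h(7): 17·7+5=124≡20 → u
z(25): 17·25+5=430≡14 → o
y(24): 17·24+5=413≡23 → x
p(15): 17·15+5=260≡0 → a
i(8): 17·8+5=141≡11 → l
i(8): 17·8+5=141≡11 → l
t(19): 17·19+5=328≡16 → q

vxouoxallq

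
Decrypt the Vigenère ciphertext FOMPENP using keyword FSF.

AWHKMIK

Repeat the key across the ciphertext: FSFFSFF
F(5)−F(5): 0 → A
O(14)−S(18): -4≡22 → W
M(12)−F(5): 7 → H
P(15)−F(5): 10 → K
E(4)−S(18): -14≡12 → M
N(13)−F(5): 8 → I
P(15)−F(5): 10 → K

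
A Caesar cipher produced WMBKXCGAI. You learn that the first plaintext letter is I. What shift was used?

From the crib: W(22)−I(8)=14, so the shift is 14.

14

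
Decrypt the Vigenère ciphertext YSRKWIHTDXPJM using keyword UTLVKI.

EZGPMANASCFBS

Repeat the key across the ciphertext: UTLVKIUTLVKIU
Y(24)−U(20): 4 → E
S(18)−T(19): -1≡25 → Z
R(17)−L(11): 6 → G
K(10)−V(21): -11≡15 → P
W(22)−K(10): 12 → M
I(8)−I(8): 0 → A
H(7)−U(20): -13≡13 → N
T(19)−T(19): 0 → A
D(3)−L(11): -8≡18 → S
X(23)−V(21): 2 → C
P(15)−K(10): 5 → F
J(9)−I(8): 1 → B
M(12)−U(20): -8≡18 → S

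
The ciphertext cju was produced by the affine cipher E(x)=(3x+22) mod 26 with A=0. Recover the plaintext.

cni

The inverse of 3 mod 26 is 9, since 3·9=27≡1. Apply D(y)=9·(y−22) mod 26:
c(2): 9·(2−22)=-180≡2 → c
j(9): 9·(9−22)=-117≡13 → n
u(20): 9·(20−22)=-18≡8 → i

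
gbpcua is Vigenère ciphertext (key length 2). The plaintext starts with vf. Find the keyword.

Subtract each crib letter from the matching ciphertext letter (mod 26):
g(6)−v(21)=-15≡11 → l
b(1)−f(5)=-4≡22 → w

lw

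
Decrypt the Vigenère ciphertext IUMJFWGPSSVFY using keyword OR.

UDYSRFSYEBHOK

Repeat the key across the ciphertext: ORORORORORORO
I(8)−O(14): -6≡20 → U
U(20)−R(17): 3 → D
M(12)−O(14): -2≡24 → Y
J(9)−R(17): -8≡18 → S
F(5)−O(14): -9≡17 → R
W(22)−R(17): 5 → F
G(6)−O(14): -8≡18 → S
P(15)−R(17): -2≡24 → Y
S(18)−O(14): 4 → E
S(18)−R(17): 1 → B
V(21)−O(14): 7 → H
F(5)−R(17): -12≡14 → O
Y(24)−O(14): 10 → K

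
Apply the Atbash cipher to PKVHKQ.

KPESPJ

P(15) → K(10)
K(10) → P(15)
V(21) → E(4)
H(7) → S(18)
K(10) → P(15)
Q(16) → J(9)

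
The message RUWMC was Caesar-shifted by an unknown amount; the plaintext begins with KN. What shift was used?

From the crib: R(17)−K(10)=7, so the shift is 7.

7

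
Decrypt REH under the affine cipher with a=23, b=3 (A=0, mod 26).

ERQ

The inverse of 23 mod 26 is 17, since 23·17=391≡1. Apply D(y)=17·(y−3) mod 26:
R(17): 17·(17−3)=238≡4 → E
E(4): 17·(4−3)=17 → R
H(7): 17·(7−3)=68≡16 → Q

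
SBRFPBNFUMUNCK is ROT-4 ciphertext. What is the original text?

OXNBLXJBQIQJYG

S(18): 18−4=14 → O
B(1): 1−4=-3≡23 → X
R(17): 17−4=13 → N
F(5): 5−4=1 → B
P(15): 15−4=11 → L
B(1): 1−4=-3≡23 → X
N(13): 13−4=9 → J
F(5): 5−4=1 → B
U(20): 20−4=16 → Q
M(12): 12−4=8 → I
U(20): 20−4=16 → Q
N(13): 13−4=9 → J
C(2): 2−4=-2≡24 → Y
K(10): 10−4=6 → G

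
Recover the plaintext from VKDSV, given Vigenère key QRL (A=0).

Repeat the key across the ciphertext: QRLQR
V(21)−Q(16): 5 → F
K(10)−R(17): -7≡19 → T
D(3)−L(11): -8≡18 → S
S(18)−Q(16): 2 → C
V(21)−R(17): 4 → E

FTSCE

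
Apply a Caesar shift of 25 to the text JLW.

IKV

J(9): 9+25=34≡8 → I
L(11): 11+25=36≡10 → K
W(22): 22+25=47≡21 → V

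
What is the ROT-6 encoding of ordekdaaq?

o(14): 14+6=20 → u
r(17): 17+6=23 → x
d(3): 3+6=9 → j
e(4): 4+6=10 → k
k(10): 10+6=16 → q
d(3): 3+6=9 → j
a(0): 0+6=6 → g
a(0): 0+6=6 → g
q(16): 16+6=22 → w

uxjkqjggw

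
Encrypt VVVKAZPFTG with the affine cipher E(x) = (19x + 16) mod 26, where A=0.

ZZZYQXPHNA

V(21): 19·21+16=415≡25 → Z
V(21): 19·21+16=415≡25 → Z
V(21): 19·21+16=415≡25 → Z
K(10): 19·10+16=206≡24 → Y
A(0): 19·0+16=16 → Q
Z(25): 19·25+16=491≡23 → X
P(15): 19·15+16=301≡15 → P
F(5): 19·5+16=111≡7 → H
T(19): 19·19+16=377≡13 → N
G(6): 19·6+16=130≡0 → A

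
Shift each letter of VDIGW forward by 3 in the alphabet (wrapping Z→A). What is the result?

V(21): 21+3=24 → Y
D(3): 3+3=6 → G
I(8): 8+3=11 → L
G(6): 6+3=9 → J
W(22): 22+3=25 → Z

YGLJZ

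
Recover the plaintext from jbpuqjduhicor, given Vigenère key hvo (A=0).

cgbnvvwztbhak

Repeat the key across the ciphertext: hvohvohvohvoh
j(9)−h(7): 2 → c
b(1)−v(21): -20≡6 → g
p(15)−o(14): 1 → b
u(20)−h(7): 13 → n
q(16)−v(21): -5≡21 → v
j(9)−o(14): -5≡21 → v
d(3)−h(7): -4≡22 → w
u(20)−v(21): -1≡25 → z
h(7)−o(14): -7≡19 → t
i(8)−h(7): 1 → b
c(2)−v(21): -19≡7 → h
o(14)−o(14): 0 → a
r(17)−h(7): 10 → k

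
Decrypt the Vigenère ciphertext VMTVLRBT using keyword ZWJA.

WQKVMVST

Repeat the key across the ciphertext: ZWJAZWJA
V(21)−Z(25): -4≡22 → W
M(12)−W(22): -10≡16 → Q
T(19)−J(9): 10 → K
V(21)−A(0): 21 → V
L(11)−Z(25): -14≡12 → M
R(17)−W(22): -5≡21 → V
B(1)−J(9): -8≡18 → S
T(19)−A(0): 19 → T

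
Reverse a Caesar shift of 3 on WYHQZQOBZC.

W(22): 22−3=19 → T
Y(24): 24−3=21 → V
H(7): 7−3=4 → E
Q(16): 16−3=13 → N
Z(25): 25−3=22 → W
Q(16): 16−3=13 → N
O(14): 14−3=11 → L
B(1): 1−3=-2≡24 → Y
Z(25): 25−3=22 → W
C(2): 2−3=-1≡25 → Z

TVENWNLYWZ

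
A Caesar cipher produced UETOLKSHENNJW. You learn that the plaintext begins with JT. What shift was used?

From the crib: U(20)−J(9)=11, so the shift is 11.

11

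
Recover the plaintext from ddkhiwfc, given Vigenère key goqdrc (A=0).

xpueruzo

Repeat the key across the ciphertext: goqdrcgo
d(3)−g(6): -3≡23 → x
d(3)−o(14): -11≡15 → p
k(10)−q(16): -6≡20 → u
h(7)−d(3): 4 → e
i(8)−r(17): -9≡17 → r
w(22)−c(2): 20 → u
f(5)−g(6): -1≡25 → z
c(2)−o(14): -12≡14 → o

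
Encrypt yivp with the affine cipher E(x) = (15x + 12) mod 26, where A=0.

icpd

y(24): 15·24+12=372≡8 → i
i(8): 15·8+12=132≡2 → c
v(21): 15·21+12=327≡15 → p
p(15): 15·15+12=237≡3 → d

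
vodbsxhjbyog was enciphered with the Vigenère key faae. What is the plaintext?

qodxnxhfwyoc

Repeat the key across the ciphertext: faaefaaefaae
v(21)−f(5): 16 → q
o(14)−a(0): 14 → o
d(3)−a(0): 3 → d
b(1)−e(4): -3≡23 → x
s(18)−f(5): 13 → n
x(23)−a(0): 23 → x
h(7)−a(0): 7 → h
j(9)−e(4): 5 → f
b(1)−f(5): -4≡22 → w
y(24)−a(0): 24 → y
o(14)−a(0): 14 → o
g(6)−e(4): 2 → c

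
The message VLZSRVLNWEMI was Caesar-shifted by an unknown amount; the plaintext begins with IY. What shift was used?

From the crib: V(21)−I(8)=13, so the shift is 13.

13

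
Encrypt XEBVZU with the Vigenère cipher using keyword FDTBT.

CHUWSZ

Repeat the key across the message: FDTBTF
X(23)+F(5): 28≡2 → C
E(4)+D(3): 7 → H
B(1)+T(19): 20 → U
V(21)+B(1): 22 → W
Z(25)+T(19): 44≡18 → S
U(20)+F(5): 25 → Z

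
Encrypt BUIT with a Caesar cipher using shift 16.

B(1): 1+16=17 → R
U(20): 20+16=36≡10 → K
I(8): 8+16=24 → Y
T(19): 19+16=35≡9 → J

RKYJ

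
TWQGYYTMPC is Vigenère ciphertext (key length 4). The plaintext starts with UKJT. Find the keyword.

Subtract each crib letter from the matching ciphertext letter (mod 26):
T(19)−U(20)=-1≡25 → Z
W(22)−K(10)=12 → M
Q(16)−J(9)=7 → H
G(6)−T(19)=-13≡13 → N

ZMHN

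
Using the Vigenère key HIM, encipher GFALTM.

Repeat the key across the message: HIMHIM
G(6)+H(7): 13 → N
F(5)+I(8): 13 → N
A(0)+M(12): 12 → M
L(11)+H(7): 18 → S
T(19)+I(8): 27≡1 → B
M(12)+M(12): 24 → Y

NNMSBY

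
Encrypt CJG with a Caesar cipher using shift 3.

FMJ

C(2): 2+3=5 → F
J(9): 9+3=12 → M
G(6): 6+3=9 → J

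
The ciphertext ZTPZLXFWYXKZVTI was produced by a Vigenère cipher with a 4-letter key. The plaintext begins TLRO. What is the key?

Subtract each crib letter from the matching ciphertext letter (mod 26):
Z(25)−T(19)=6 → G
T(19)−L(11)=8 → I
P(15)−R(17)=-2≡24 → Y
Z(25)−O(14)=11 → L

GIYL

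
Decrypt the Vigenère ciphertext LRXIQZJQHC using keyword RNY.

UEZRDBSDJL

Repeat the key across the ciphertext: RNYRNYRNYR
L(11)−R(17): -6≡20 → U
R(17)−N(13): 4 → E
X(23)−Y(24): -1≡25 → Z
I(8)−R(17): -9≡17 → R
Q(16)−N(13): 3 → D
Z(25)−Y(24): 1 → B
J(9)−R(17): -8≡18 → S
Q(16)−N(13): 3 → D
H(7)−Y(24): -17≡9 → J
C(2)−R(17): -15≡11 → L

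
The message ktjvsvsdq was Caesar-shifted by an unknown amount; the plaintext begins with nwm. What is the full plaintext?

From the crib: k(10)−n(13)=-3≡23, so the shift is 23.
Subtract 23 from each ciphertext letter:
k(10): 10−23=-13≡13 → n
t(19): 19−23=-4≡22 → w
j(9): 9−23=-14≡12 → m
v(21): 21−23=-2≡24 → y
s(18): 18−23=-5≡21 → v
v(21): 21−23=-2≡24 → y
s(18): 18−23=-5≡21 → v
d(3): 3−23=-20≡6 → g
q(16): 16−23=-7≡19 → t

nwmyvyvgt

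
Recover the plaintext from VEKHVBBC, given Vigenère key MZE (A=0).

Repeat the key across the ciphertext: MZEMZEMZ
V(21)−M(12): 9 → J
E(4)−Z(25): -21≡5 → F
K(10)−E(4): 6 → G
H(7)−M(12): -5≡21 → V
V(21)−Z(25): -4≡22 → W
B(1)−E(4): -3≡23 → X
B(1)−M(12): -11≡15 → P
C(2)−Z(25): -23≡3 → D

JFGVWXPD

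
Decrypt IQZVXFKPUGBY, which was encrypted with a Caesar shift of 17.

I(8): 8−17=-9≡17 → R
Q(16): 16−17=-1≡25 → Z
Z(25): 25−17=8 → I
V(21): 21−17=4 → E
X(23): 23−17=6 → G
F(5): 5−17=-12≡14 → O
K(10): 10−17=-7≡19 → T
P(15): 15−17=-2≡24 → Y
U(20): 20−17=3 → D
G(6): 6−17=-11≡15 → P
B(1): 1−17=-16≡10 → K
Y(24): 24−17=7 → H

RZIEGOTYDPKH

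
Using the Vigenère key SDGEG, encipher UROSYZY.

MUUWERB

Repeat the key across the message: SDGEGSD
U(20)+S(18): 38≡12 → M
R(17)+D(3): 20 → U
O(14)+G(6): 20 → U
S(18)+E(4): 22 → W
Y(24)+G(6): 30≡4 → E
Z(25)+S(18): 43≡17 → R
Y(24)+D(3): 27≡1 → B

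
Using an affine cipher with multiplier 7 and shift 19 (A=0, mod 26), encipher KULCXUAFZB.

K(10): 7·10+19=89≡11 → L
U(20): 7·20+19=159≡3 → D
L(11): 7·11+19=96≡18 → S
C(2): 7·2+19=33≡7 → H
X(23): 7·23+19=180≡24 → Y
U(20): 7·20+19=159≡3 → D
A(0): 7·0+19=19 → T
F(5): 7·5+19=54≡2 → C
Z(25): 7·25+19=194≡12 → M
B(1): 7·1+19=26≡0 → A

LDSHYDTCMA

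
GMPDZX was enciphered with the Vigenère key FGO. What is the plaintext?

Repeat the key across the ciphertext: FGOFGO
G(6)−F(5): 1 → B
M(12)−G(6): 6 → G
P(15)−O(14): 1 → B
D(3)−F(5): -2≡24 → Y
Z(25)−G(6): 19 → T
X(23)−O(14): 9 → J

BGBYTJ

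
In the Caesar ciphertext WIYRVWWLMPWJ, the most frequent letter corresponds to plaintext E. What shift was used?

18

The most frequent ciphertext letter is W (appears 4 times).
W is position 22; E is position 4.
Shift = 18.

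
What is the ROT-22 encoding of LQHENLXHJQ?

HMDAJHTDFM

L(11): 11+22=33≡7 → H
Q(16): 16+22=38≡12 → M
H(7): 7+22=29≡3 → D
E(4): 4+22=26≡0 → A
N(13): 13+22=35≡9 → J
L(11): 11+22=33≡7 → H
X(23): 23+22=45≡19 → T
H(7): 7+22=29≡3 → D
J(9): 9+22=31≡5 → F
Q(16): 16+22=38≡12 → M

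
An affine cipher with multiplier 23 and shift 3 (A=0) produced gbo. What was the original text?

zsf

The inverse of 23 mod 26 is 17, since 23·17=391≡1. Apply D(y)=17·(y−3) mod 26:
g(6): 17·(6−3)=51≡25 → z
b(1): 17·(1−3)=-34≡18 → s
o(14): 17·(14−3)=187≡5 → f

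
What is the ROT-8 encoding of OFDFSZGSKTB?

WNLNAHOASBJ

O(14): 14+8=22 → W
F(5): 5+8=13 → N
D(3): 3+8=11 → L
F(5): 5+8=13 → N
S(18): 18+8=26≡0 → A
Z(25): 25+8=33≡7 → H
G(6): 6+8=14 → O
S(18): 18+8=26≡0 → A
K(10): 10+8=18 → S
T(19): 19+8=27≡1 → B
B(1): 1+8=9 → J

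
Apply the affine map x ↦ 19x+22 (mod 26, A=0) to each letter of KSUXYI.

EAMRKS

K(10): 19·10+22=212≡4 → E
S(18): 19·18+22=364≡0 → A
U(20): 19·20+22=402≡12 → M
X(23): 19·23+22=459≡17 → R
Y(24): 19·24+22=478≡10 → K
I(8): 19·8+22=174≡18 → S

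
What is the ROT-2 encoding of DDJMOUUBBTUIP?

D(3): 3+2=5 → F
D(3): 3+2=5 → F
J(9): 9+2=11 → L
M(12): 12+2=14 → O
O(14): 14+2=16 → Q
U(20): 20+2=22 → W
U(20): 20+2=22 → W
B(1): 1+2=3 → D
B(1): 1+2=3 → D
T(19): 19+2=21 → V
U(20): 20+2=22 → W
I(8): 8+2=10 → K
P(15): 15+2=17 → R

FFLOQWWDDVWKR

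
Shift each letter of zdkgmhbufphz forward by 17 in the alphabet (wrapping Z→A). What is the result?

qubxdyslwgyq

z(25): 25+17=42≡16 → q
d(3): 3+17=20 → u
k(10): 10+17=27≡1 → b
g(6): 6+17=23 → x
m(12): 12+17=29≡3 → d
h(7): 7+17=24 → y
b(1): 1+17=18 → s
u(20): 20+17=37≡11 → l
f(5): 5+17=22 → w
p(15): 15+17=32≡6 → g
h(7): 7+17=24 → y
z(25): 25+17=42≡16 → q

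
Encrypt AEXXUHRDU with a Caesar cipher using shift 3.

A(0): 0+3=3 → D
E(4): 4+3=7 → H
X(23): 23+3=26≡0 → A
X(23): 23+3=26≡0 → A
U(20): 20+3=23 → X
H(7): 7+3=10 → K
R(17): 17+3=20 → U
D(3): 3+3=6 → G
U(20): 20+3=23 → X

DHAAXKUGX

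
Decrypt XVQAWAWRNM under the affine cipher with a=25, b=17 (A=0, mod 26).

UWBRVRVAEF

The inverse of 25 mod 26 is 25, since 25·25=625≡1. Apply D(y)=25·(y−17) mod 26:
X(23): 25·(23−17)=150≡20 → U
V(21): 25·(21−17)=100≡22 → W
Q(16): 25·(16−17)=-25≡1 → B
A(0): 25·(0−17)=-425≡17 → R
W(22): 25·(22−17)=125≡21 → V
A(0): 25·(0−17)=-425≡17 → R
W(22): 25·(22−17)=125≡21 → V
R(17): 25·(17−17)=0 → A
N(13): 25·(13−17)=-100≡4 → E
M(12): 25·(12−17)=-125≡5 → F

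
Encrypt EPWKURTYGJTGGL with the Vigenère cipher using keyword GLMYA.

KAIIUXEKEJZRSJ

Repeat the key across the message: GLMYAGLMYAGLMY
E(4)+G(6): 10 → K
P(15)+L(11): 26≡0 → A
W(22)+M(12): 34≡8 → I
K(10)+Y(24): 34≡8 → I
U(20)+A(0): 20 → U
R(17)+G(6): 23 → X
T(19)+L(11): 30≡4 → E
Y(24)+M(12): 36≡10 → K
G(6)+Y(24): 30≡4 → E
J(9)+A(0): 9 → J
T(19)+G(6): 25 → Z
G(6)+L(11): 17 → R
G(6)+M(12): 18 → S
L(11)+Y(24): 35≡9 → J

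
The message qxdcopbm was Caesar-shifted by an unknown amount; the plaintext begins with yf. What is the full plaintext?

From the crib: q(16)−y(24)=-8≡18, so the shift is 18.
Subtract 18 from each ciphertext letter:
q(16): 16−18=-2≡24 → y
x(23): 23−18=5 → f
d(3): 3−18=-15≡11 → l
c(2): 2−18=-16≡10 → k
o(14): 14−18=-4≡22 → w
p(15): 15−18=-3≡23 → x
b(1): 1−18=-17≡9 → j
m(12): 12−18=-6≡20 → u

yflkwxju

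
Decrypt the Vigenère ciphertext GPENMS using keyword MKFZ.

UFZOAI

Repeat the key across the ciphertext: MKFZMK
G(6)−M(12): -6≡20 → U
P(15)−K(10): 5 → F
E(4)−F(5): -1≡25 → Z
N(13)−Z(25): -12≡14 → O
M(12)−M(12): 0 → A
S(18)−K(10): 8 → I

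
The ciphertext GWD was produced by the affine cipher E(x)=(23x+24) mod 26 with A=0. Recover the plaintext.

GSH

The inverse of 23 mod 26 is 17, since 23·17=391≡1. Apply D(y)=17·(y−24) mod 26:
G(6): 17·(6−24)=-306≡6 → G
W(22): 17·(22−24)=-34≡18 → S
D(3): 17·(3−24)=-357≡7 → H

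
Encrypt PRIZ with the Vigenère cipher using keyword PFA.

Repeat the key across the message: PFAP
P(15)+P(15): 30≡4 → E
R(17)+F(5): 22 → W
I(8)+A(0): 8 → I
Z(25)+P(15): 40≡14 → O

EWIO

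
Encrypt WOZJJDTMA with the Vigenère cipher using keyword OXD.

Repeat the key across the message: OXDOXDOXD
W(22)+O(14): 36≡10 → K
O(14)+X(23): 37≡11 → L
Z(25)+D(3): 28≡2 → C
J(9)+O(14): 23 → X
J(9)+X(23): 32≡6 → G
D(3)+D(3): 6 → G
T(19)+O(14): 33≡7 → H
M(12)+X(23): 35≡9 → J
A(0)+D(3): 3 → D

KLCXGGHJD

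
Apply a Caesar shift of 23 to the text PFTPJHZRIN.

P(15): 15+23=38≡12 → M
F(5): 5+23=28≡2 → C
T(19): 19+23=42≡16 → Q
P(15): 15+23=38≡12 → M
J(9): 9+23=32≡6 → G
H(7): 7+23=30≡4 → E
Z(25): 25+23=48≡22 → W
R(17): 17+23=40≡14 → O
I(8): 8+23=31≡5 → F
N(13): 13+23=36≡10 → K

MCQMGEWOFK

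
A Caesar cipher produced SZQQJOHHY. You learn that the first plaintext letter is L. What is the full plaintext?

From the crib: S(18)−L(11)=7, so the shift is 7.
Subtract 7 from each ciphertext letter:
S(18): 18−7=11 → L
Z(25): 25−7=18 → S
Q(16): 16−7=9 → J
Q(16): 16−7=9 → J
J(9): 9−7=2 → C
O(14): 14−7=7 → H
H(7): 7−7=0 → A
H(7): 7−7=0 → A
Y(24): 24−7=17 → R

LSJJCHAAR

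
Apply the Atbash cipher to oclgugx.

lxotftc

o(14) → l(11)
c(2) → x(23)
l(11) → o(14)
g(6) → t(19)
u(20) → f(5)
g(6) → t(19)
x(23) → c(2)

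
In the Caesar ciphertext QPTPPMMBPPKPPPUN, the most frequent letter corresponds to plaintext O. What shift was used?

The most frequent ciphertext letter is P (appears 8 times).
P is position 15; O is position 14.
Shift = 1.

1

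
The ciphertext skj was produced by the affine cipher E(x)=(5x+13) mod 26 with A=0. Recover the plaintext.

The inverse of 5 mod 26 is 21, since 5·21=105≡1. Apply D(y)=21·(y−13) mod 26:
s(18): 21·(18−13)=105≡1 → b
k(10): 21·(10−13)=-63≡15 → p
j(9): 21·(9−13)=-84≡20 → u

bpu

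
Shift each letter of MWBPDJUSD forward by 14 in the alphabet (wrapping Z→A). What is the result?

AKPDRXIGR

M(12): 12+14=26≡0 → A
W(22): 22+14=36≡10 → K
B(1): 1+14=15 → P
P(15): 15+14=29≡3 → D
D(3): 3+14=17 → R
J(9): 9+14=23 → X
U(20): 20+14=34≡8 → I
S(18): 18+14=32≡6 → G
D(3): 3+14=17 → R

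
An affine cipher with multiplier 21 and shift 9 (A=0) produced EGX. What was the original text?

The inverse of 21 mod 26 is 5, since 21·5=105≡1. Apply D(y)=5·(y−9) mod 26:
E(4): 5·(4−9)=-25≡1 → B
G(6): 5·(6−9)=-15≡11 → L
X(23): 5·(23−9)=70≡18 → S

BLS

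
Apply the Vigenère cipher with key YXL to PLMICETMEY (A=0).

Repeat the key across the message: YXLYXLYXLY
P(15)+Y(24): 39≡13 → N
L(11)+X(23): 34≡8 → I
M(12)+L(11): 23 → X
I(8)+Y(24): 32≡6 → G
C(2)+X(23): 25 → Z
E(4)+L(11): 15 → P
T(19)+Y(24): 43≡17 → R
M(12)+X(23): 35≡9 → J
E(4)+L(11): 15 → P
Y(24)+Y(24): 48≡22 → W

NIXGZPRJPW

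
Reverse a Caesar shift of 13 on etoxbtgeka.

e(4): 4−13=-9≡17 → r
t(19): 19−13=6 → g
o(14): 14−13=1 → b
x(23): 23−13=10 → k
b(1): 1−13=-12≡14 → o
t(19): 19−13=6 → g
g(6): 6−13=-7≡19 → t
e(4): 4−13=-9≡17 → r
k(10): 10−13=-3≡23 → x
a(0): 0−13=-13≡13 → n

rgbkogtrxn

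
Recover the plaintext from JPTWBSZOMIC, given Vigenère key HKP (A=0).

CFEPRDSEXBS

Repeat the key across the ciphertext: HKPHKPHKPHK
J(9)−H(7): 2 → C
P(15)−K(10): 5 → F
T(19)−P(15): 4 → E
W(22)−H(7): 15 → P
B(1)−K(10): -9≡17 → R
S(18)−P(15): 3 → D
Z(25)−H(7): 18 → S
O(14)−K(10): 4 → E
M(12)−P(15): -3≡23 → X
I(8)−H(7): 1 → B
C(2)−K(10): -8≡18 → S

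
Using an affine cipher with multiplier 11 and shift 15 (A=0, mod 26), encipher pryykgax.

p(15): 11·15+15=180≡24 → y
r(17): 11·17+15=202≡20 → u
y(24): 11·24+15=279≡19 → t
y(24): 11·24+15=279≡19 → t
k(10): 11·10+15=125≡21 → v
g(6): 11·6+15=81≡3 → d
a(0): 11·0+15=15 → p
x(23): 11·23+15=268≡8 → i

yuttvdpi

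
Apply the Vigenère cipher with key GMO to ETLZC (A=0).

Repeat the key across the message: GMOGM
E(4)+G(6): 10 → K
T(19)+M(12): 31≡5 → F
L(11)+O(14): 25 → Z
Z(25)+G(6): 31≡5 → F
C(2)+M(12): 14 → O

KFZFO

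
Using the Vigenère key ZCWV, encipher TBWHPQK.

Repeat the key across the message: ZCWVZCW
T(19)+Z(25): 44≡18 → S
B(1)+C(2): 3 → D
W(22)+W(22): 44≡18 → S
H(7)+V(21): 28≡2 → C
P(15)+Z(25): 40≡14 → O
Q(16)+C(2): 18 → S
K(10)+W(22): 32≡6 → G

SDSCOSG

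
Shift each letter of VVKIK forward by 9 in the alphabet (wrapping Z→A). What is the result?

EETRT

V(21): 21+9=30≡4 → E
V(21): 21+9=30≡4 → E
K(10): 10+9=19 → T
I(8): 8+9=17 → R
K(10): 10+9=19 → T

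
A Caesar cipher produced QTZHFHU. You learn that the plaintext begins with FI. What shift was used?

From the crib: Q(16)−F(5)=11, so the shift is 11.

11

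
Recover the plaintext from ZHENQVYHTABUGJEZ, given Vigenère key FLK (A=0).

Repeat the key across the ciphertext: FLKFLKFLKFLKFLKF
Z(25)−F(5): 20 → U
H(7)−L(11): -4≡22 → W
E(4)−K(10): -6≡20 → U
N(13)−F(5): 8 → I
Q(16)−L(11): 5 → F
V(21)−K(10): 11 → L
Y(24)−F(5): 19 → T
H(7)−L(11): -4≡22 → W
T(19)−K(10): 9 → J
A(0)−F(5): -5≡21 → V
B(1)−L(11): -10≡16 → Q
U(20)−K(10): 10 → K
G(6)−F(5): 1 → B
J(9)−L(11): -2≡24 → Y
E(4)−K(10): -6≡20 → U
Z(25)−F(5): 20 → U

UWUIFLTWJVQKBYUU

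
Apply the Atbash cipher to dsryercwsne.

d(3) → w(22)
s(18) → h(7)
r(17) → i(8)
y(24) → b(1)
e(4) → v(21)
r(17) → i(8)
c(2) → x(23)
w(22) → d(3)
s(18) → h(7)
n(13) → m(12)
e(4) → v(21)

whibvixdhmv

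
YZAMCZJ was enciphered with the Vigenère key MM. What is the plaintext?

Repeat the key across the ciphertext: MMMMMMM
Y(24)−M(12): 12 → M
Z(25)−M(12): 13 → N
A(0)−M(12): -12≡14 → O
M(12)−M(12): 0 → A
C(2)−M(12): -10≡16 → Q
Z(25)−M(12): 13 → N
J(9)−M(12): -3≡23 → X

MNOAQNX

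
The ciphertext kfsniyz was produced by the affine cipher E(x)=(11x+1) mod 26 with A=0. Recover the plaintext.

The inverse of 11 mod 26 is 19, since 11·19=209≡1. Apply D(y)=19·(y−1) mod 26:
k(10): 19·(10−1)=171≡15 → p
f(5): 19·(5−1)=76≡24 → y
s(18): 19·(18−1)=323≡11 → l
n(13): 19·(13−1)=228≡20 → u
i(8): 19·(8−1)=133≡3 → d
y(24): 19·(24−1)=437≡21 → v
z(25): 19·(25−1)=456≡14 → o

pyludvo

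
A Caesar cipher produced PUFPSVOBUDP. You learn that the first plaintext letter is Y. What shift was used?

17

From the crib: P(15)−Y(24)=-9≡17, so the shift is 17.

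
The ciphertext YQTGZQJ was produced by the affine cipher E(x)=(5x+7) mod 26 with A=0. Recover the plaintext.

The inverse of 5 mod 26 is 21, since 5·21=105≡1. Apply D(y)=21·(y−7) mod 26:
Y(24): 21·(24−7)=357≡19 → T
Q(16): 21·(16−7)=189≡7 → H
T(19): 21·(19−7)=252≡18 → S
G(6): 21·(6−7)=-21≡5 → F
Z(25): 21·(25−7)=378≡14 → O
Q(16): 21·(16−7)=189≡7 → H
J(9): 21·(9−7)=42≡16 → Q

THSFOHQ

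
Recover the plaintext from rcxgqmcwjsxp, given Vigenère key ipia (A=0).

Repeat the key across the ciphertext: ipiaipiaipia
r(17)−i(8): 9 → j
c(2)−p(15): -13≡13 → n
x(23)−i(8): 15 → p
g(6)−a(0): 6 → g
q(16)−i(8): 8 → i
m(12)−p(15): -3≡23 → x
c(2)−i(8): -6≡20 → u
w(22)−a(0): 22 → w
j(9)−i(8): 1 → b
s(18)−p(15): 3 → d
x(23)−i(8): 15 → p
p(15)−a(0): 15 → p

jnpgixuwbdpp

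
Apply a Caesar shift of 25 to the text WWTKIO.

W(22): 22+25=47≡21 → V
W(22): 22+25=47≡21 → V
T(19): 19+25=44≡18 → S
K(10): 10+25=35≡9 → J
I(8): 8+25=33≡7 → H
O(14): 14+25=39≡13 → N

VVSJHN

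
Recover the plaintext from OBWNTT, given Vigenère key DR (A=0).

LKTWQC

Repeat the key across the ciphertext: DRDRDR
O(14)−D(3): 11 → L
B(1)−R(17): -16≡10 → K
W(22)−D(3): 19 → T
N(13)−R(17): -4≡22 → W
T(19)−D(3): 16 → Q
T(19)−R(17): 2 → C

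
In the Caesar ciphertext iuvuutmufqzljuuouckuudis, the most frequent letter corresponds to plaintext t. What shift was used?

1

The most frequent ciphertext letter is u (appears 9 times).
u is position 20; t is position 19.
Shift = 1.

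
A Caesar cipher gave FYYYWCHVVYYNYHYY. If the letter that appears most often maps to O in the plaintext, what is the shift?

10

The most frequent ciphertext letter is Y (appears 8 times).
Y is position 24; O is position 14.
Shift = 10.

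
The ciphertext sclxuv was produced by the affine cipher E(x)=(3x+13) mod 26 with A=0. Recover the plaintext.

tfimlu

The inverse of 3 mod 26 is 9, since 3·9=27≡1. Apply D(y)=9·(y−13) mod 26:
s(18): 9·(18−13)=45≡19 → t
c(2): 9·(2−13)=-99≡5 → f
l(11): 9·(11−13)=-18≡8 → i
x(23): 9·(23−13)=90≡12 → m
u(20): 9·(20−13)=63≡11 → l
v(21): 9·(21−13)=72≡20 → u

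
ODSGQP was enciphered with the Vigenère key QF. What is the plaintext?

YYCBAK

Repeat the key across the ciphertext: QFQFQF
O(14)−Q(16): -2≡24 → Y
D(3)−F(5): -2≡24 → Y
S(18)−Q(16): 2 → C
G(6)−F(5): 1 → B
Q(16)−Q(16): 0 → A
P(15)−F(5): 10 → K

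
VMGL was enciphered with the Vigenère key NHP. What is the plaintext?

Repeat the key across the ciphertext: NHPN
V(21)−N(13): 8 → I
M(12)−H(7): 5 → F
G(6)−P(15): -9≡17 → R
L(11)−N(13): -2≡24 → Y

IFRY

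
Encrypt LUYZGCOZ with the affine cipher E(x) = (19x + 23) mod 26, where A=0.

YNLEHJDE

L(11): 19·11+23=232≡24 → Y
U(20): 19·20+23=403≡13 → N
Y(24): 19·24+23=479≡11 → L
Z(25): 19·25+23=498≡4 → E
G(6): 19·6+23=137≡7 → H
C(2): 19·2+23=61≡9 → J
O(14): 19·14+23=289≡3 → D
Z(25): 19·25+23=498≡4 → E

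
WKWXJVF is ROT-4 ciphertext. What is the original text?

W(22): 22−4=18 → S
K(10): 10−4=6 → G
W(22): 22−4=18 → S
X(23): 23−4=19 → T
J(9): 9−4=5 → F
V(21): 21−4=17 → R
F(5): 5−4=1 → B

SGSTFRB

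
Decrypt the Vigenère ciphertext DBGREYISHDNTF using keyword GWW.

Repeat the key across the ciphertext: GWWGWWGWWGWWG
D(3)−G(6): -3≡23 → X
B(1)−W(22): -21≡5 → F
G(6)−W(22): -16≡10 → K
R(17)−G(6): 11 → L
E(4)−W(22): -18≡8 → I
Y(24)−W(22): 2 → C
I(8)−G(6): 2 → C
S(18)−W(22): -4≡22 → W
H(7)−W(22): -15≡11 → L
D(3)−G(6): -3≡23 → X
N(13)−W(22): -9≡17 → R
T(19)−W(22): -3≡23 → X
F(5)−G(6): -1≡25 → Z

XFKLICCWLXRXZ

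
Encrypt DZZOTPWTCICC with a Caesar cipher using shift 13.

D(3): 3+13=16 → Q
Z(25): 25+13=38≡12 → M
Z(25): 25+13=38≡12 → M
O(14): 14+13=27≡1 → B
T(19): 19+13=32≡6 → G
P(15): 15+13=28≡2 → C
W(22): 22+13=35≡9 → J
T(19): 19+13=32≡6 → G
C(2): 2+13=15 → P
I(8): 8+13=21 → V
C(2): 2+13=15 → P
C(2): 2+13=15 → P

QMMBGCJGPVPP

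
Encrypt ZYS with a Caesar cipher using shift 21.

Z(25): 25+21=46≡20 → U
Y(24): 24+21=45≡19 → T
S(18): 18+21=39≡13 → N

UTN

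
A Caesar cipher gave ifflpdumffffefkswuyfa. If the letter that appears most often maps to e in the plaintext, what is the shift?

The most frequent ciphertext letter is f (appears 8 times).
f is position 5; e is position 4.
Shift = 1.

1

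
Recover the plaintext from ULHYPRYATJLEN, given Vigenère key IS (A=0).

MTZGHZQILRDMF

Repeat the key across the ciphertext: ISISISISISISI
U(20)−I(8): 12 → M
L(11)−S(18): -7≡19 → T
H(7)−I(8): -1≡25 → Z
Y(24)−S(18): 6 → G
P(15)−I(8): 7 → H
R(17)−S(18): -1≡25 → Z
Y(24)−I(8): 16 → Q
A(0)−S(18): -18≡8 → I
T(19)−I(8): 11 → L
J(9)−S(18): -9≡17 → R
L(11)−I(8): 3 → D
E(4)−S(18): -14≡12 → M
N(13)−I(8): 5 → F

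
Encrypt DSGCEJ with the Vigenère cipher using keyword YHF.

Repeat the key across the message: YHFYHF
D(3)+Y(24): 27≡1 → B
S(18)+H(7): 25 → Z
G(6)+F(5): 11 → L
C(2)+Y(24): 26≡0 → A
E(4)+H(7): 11 → L
J(9)+F(5): 14 → O

BZLALO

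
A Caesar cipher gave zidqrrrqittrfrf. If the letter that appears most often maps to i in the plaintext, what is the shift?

9

The most frequent ciphertext letter is r (appears 5 times).
r is position 17; i is position 8.
Shift = 9.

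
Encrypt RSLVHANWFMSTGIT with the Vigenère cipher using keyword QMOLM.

Repeat the key across the message: QMOLMQMOLMQMOLM
R(17)+Q(16): 33≡7 → H
S(18)+M(12): 30≡4 → E
L(11)+O(14): 25 → Z
V(21)+L(11): 32≡6 → G
H(7)+M(12): 19 → T
A(0)+Q(16): 16 → Q
N(13)+M(12): 25 → Z
W(22)+O(14): 36≡10 → K
F(5)+L(11): 16 → Q
M(12)+M(12): 24 → Y
S(18)+Q(16): 34≡8 → I
T(19)+M(12): 31≡5 → F
G(6)+O(14): 20 → U
I(8)+L(11): 19 → T
T(19)+M(12): 31≡5 → F

HEZGTQZKQYIFUTF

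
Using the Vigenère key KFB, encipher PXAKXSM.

ZCBUCTW

Repeat the key across the message: KFBKFBK
P(15)+K(10): 25 → Z
X(23)+F(5): 28≡2 → C
A(0)+B(1): 1 → B
K(10)+K(10): 20 → U
X(23)+F(5): 28≡2 → C
S(18)+B(1): 19 → T
M(12)+K(10): 22 → W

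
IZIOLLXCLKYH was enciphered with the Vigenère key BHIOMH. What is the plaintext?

HSAAZEWVDWMA

Repeat the key across the ciphertext: BHIOMHBHIOMH
I(8)−B(1): 7 → H
Z(25)−H(7): 18 → S
I(8)−I(8): 0 → A
O(14)−O(14): 0 → A
L(11)−M(12): -1≡25 → Z
L(11)−H(7): 4 → E
X(23)−B(1): 22 → W
C(2)−H(7): -5≡21 → V
L(11)−I(8): 3 → D
K(10)−O(14): -4≡22 → W
Y(24)−M(12): 12 → M
H(7)−H(7): 0 → A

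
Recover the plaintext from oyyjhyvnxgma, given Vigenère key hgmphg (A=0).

Repeat the key across the ciphertext: hgmphghgmphg
o(14)−h(7): 7 → h
y(24)−g(6): 18 → s
y(24)−m(12): 12 → m
j(9)−p(15): -6≡20 → u
h(7)−h(7): 0 → a
y(24)−g(6): 18 → s
v(21)−h(7): 14 → o
n(13)−g(6): 7 → h
x(23)−m(12): 11 → l
g(6)−p(15): -9≡17 → r
m(12)−h(7): 5 → f
a(0)−g(6): -6≡20 → u

hsmuasohlrfu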